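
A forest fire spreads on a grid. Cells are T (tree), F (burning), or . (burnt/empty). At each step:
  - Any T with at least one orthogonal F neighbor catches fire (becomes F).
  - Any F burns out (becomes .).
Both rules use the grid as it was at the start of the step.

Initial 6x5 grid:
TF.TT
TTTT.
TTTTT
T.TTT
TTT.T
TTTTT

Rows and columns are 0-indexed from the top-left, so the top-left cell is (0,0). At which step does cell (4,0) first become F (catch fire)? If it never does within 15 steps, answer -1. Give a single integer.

Step 1: cell (4,0)='T' (+2 fires, +1 burnt)
Step 2: cell (4,0)='T' (+3 fires, +2 burnt)
Step 3: cell (4,0)='T' (+3 fires, +3 burnt)
Step 4: cell (4,0)='T' (+4 fires, +3 burnt)
Step 5: cell (4,0)='F' (+5 fires, +4 burnt)
  -> target ignites at step 5
Step 6: cell (4,0)='.' (+4 fires, +5 burnt)
Step 7: cell (4,0)='.' (+3 fires, +4 burnt)
Step 8: cell (4,0)='.' (+1 fires, +3 burnt)
Step 9: cell (4,0)='.' (+0 fires, +1 burnt)
  fire out at step 9

5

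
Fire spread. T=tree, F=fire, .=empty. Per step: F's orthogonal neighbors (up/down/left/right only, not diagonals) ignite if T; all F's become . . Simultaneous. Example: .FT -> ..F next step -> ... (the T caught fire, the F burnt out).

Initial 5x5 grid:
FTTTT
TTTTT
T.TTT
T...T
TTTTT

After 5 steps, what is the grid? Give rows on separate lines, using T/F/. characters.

Step 1: 2 trees catch fire, 1 burn out
  .FTTT
  FTTTT
  T.TTT
  T...T
  TTTTT
Step 2: 3 trees catch fire, 2 burn out
  ..FTT
  .FTTT
  F.TTT
  T...T
  TTTTT
Step 3: 3 trees catch fire, 3 burn out
  ...FT
  ..FTT
  ..TTT
  F...T
  TTTTT
Step 4: 4 trees catch fire, 3 burn out
  ....F
  ...FT
  ..FTT
  ....T
  FTTTT
Step 5: 3 trees catch fire, 4 burn out
  .....
  ....F
  ...FT
  ....T
  .FTTT

.....
....F
...FT
....T
.FTTT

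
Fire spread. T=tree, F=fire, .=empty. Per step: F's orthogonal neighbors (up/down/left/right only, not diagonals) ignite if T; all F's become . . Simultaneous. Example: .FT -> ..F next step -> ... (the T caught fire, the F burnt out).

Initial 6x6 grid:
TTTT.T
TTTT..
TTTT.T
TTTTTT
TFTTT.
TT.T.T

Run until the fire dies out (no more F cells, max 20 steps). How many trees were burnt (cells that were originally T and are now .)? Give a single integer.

Answer: 26

Derivation:
Step 1: +4 fires, +1 burnt (F count now 4)
Step 2: +5 fires, +4 burnt (F count now 5)
Step 3: +6 fires, +5 burnt (F count now 6)
Step 4: +5 fires, +6 burnt (F count now 5)
Step 5: +4 fires, +5 burnt (F count now 4)
Step 6: +2 fires, +4 burnt (F count now 2)
Step 7: +0 fires, +2 burnt (F count now 0)
Fire out after step 7
Initially T: 28, now '.': 34
Total burnt (originally-T cells now '.'): 26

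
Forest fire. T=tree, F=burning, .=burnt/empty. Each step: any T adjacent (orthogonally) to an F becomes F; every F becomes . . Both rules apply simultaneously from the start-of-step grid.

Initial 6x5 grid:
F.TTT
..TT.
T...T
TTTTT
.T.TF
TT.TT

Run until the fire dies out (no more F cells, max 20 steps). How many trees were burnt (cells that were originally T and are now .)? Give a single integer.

Answer: 13

Derivation:
Step 1: +3 fires, +2 burnt (F count now 3)
Step 2: +3 fires, +3 burnt (F count now 3)
Step 3: +1 fires, +3 burnt (F count now 1)
Step 4: +1 fires, +1 burnt (F count now 1)
Step 5: +2 fires, +1 burnt (F count now 2)
Step 6: +2 fires, +2 burnt (F count now 2)
Step 7: +1 fires, +2 burnt (F count now 1)
Step 8: +0 fires, +1 burnt (F count now 0)
Fire out after step 8
Initially T: 18, now '.': 25
Total burnt (originally-T cells now '.'): 13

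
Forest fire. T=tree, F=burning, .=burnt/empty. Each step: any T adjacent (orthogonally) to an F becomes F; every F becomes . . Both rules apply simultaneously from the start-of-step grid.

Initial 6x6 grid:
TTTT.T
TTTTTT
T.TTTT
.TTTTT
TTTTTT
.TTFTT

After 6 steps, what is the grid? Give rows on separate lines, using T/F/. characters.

Step 1: 3 trees catch fire, 1 burn out
  TTTT.T
  TTTTTT
  T.TTTT
  .TTTTT
  TTTFTT
  .TF.FT
Step 2: 5 trees catch fire, 3 burn out
  TTTT.T
  TTTTTT
  T.TTTT
  .TTFTT
  TTF.FT
  .F...F
Step 3: 5 trees catch fire, 5 burn out
  TTTT.T
  TTTTTT
  T.TFTT
  .TF.FT
  TF...F
  ......
Step 4: 6 trees catch fire, 5 burn out
  TTTT.T
  TTTFTT
  T.F.FT
  .F...F
  F.....
  ......
Step 5: 4 trees catch fire, 6 burn out
  TTTF.T
  TTF.FT
  T....F
  ......
  ......
  ......
Step 6: 3 trees catch fire, 4 burn out
  TTF..T
  TF...F
  T.....
  ......
  ......
  ......

TTF..T
TF...F
T.....
......
......
......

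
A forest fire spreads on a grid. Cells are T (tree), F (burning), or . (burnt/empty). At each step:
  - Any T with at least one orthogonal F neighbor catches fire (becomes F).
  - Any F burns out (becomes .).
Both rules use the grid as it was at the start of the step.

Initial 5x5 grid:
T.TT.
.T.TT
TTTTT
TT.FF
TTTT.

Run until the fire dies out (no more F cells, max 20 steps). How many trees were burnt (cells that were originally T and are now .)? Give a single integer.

Answer: 16

Derivation:
Step 1: +3 fires, +2 burnt (F count now 3)
Step 2: +4 fires, +3 burnt (F count now 4)
Step 3: +3 fires, +4 burnt (F count now 3)
Step 4: +5 fires, +3 burnt (F count now 5)
Step 5: +1 fires, +5 burnt (F count now 1)
Step 6: +0 fires, +1 burnt (F count now 0)
Fire out after step 6
Initially T: 17, now '.': 24
Total burnt (originally-T cells now '.'): 16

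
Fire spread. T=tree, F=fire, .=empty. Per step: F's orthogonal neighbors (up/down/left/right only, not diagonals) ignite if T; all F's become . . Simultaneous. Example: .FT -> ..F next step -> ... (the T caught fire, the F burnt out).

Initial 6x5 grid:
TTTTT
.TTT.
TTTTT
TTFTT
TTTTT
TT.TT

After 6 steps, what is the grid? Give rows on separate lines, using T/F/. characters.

Step 1: 4 trees catch fire, 1 burn out
  TTTTT
  .TTT.
  TTFTT
  TF.FT
  TTFTT
  TT.TT
Step 2: 7 trees catch fire, 4 burn out
  TTTTT
  .TFT.
  TF.FT
  F...F
  TF.FT
  TT.TT
Step 3: 9 trees catch fire, 7 burn out
  TTFTT
  .F.F.
  F...F
  .....
  F...F
  TF.FT
Step 4: 4 trees catch fire, 9 burn out
  TF.FT
  .....
  .....
  .....
  .....
  F...F
Step 5: 2 trees catch fire, 4 burn out
  F...F
  .....
  .....
  .....
  .....
  .....
Step 6: 0 trees catch fire, 2 burn out
  .....
  .....
  .....
  .....
  .....
  .....

.....
.....
.....
.....
.....
.....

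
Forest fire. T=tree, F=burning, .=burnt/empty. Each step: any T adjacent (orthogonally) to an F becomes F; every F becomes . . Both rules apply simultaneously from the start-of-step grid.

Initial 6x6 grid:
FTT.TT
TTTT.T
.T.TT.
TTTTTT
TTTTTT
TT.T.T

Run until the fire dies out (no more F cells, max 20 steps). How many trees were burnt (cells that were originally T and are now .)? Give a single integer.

Step 1: +2 fires, +1 burnt (F count now 2)
Step 2: +2 fires, +2 burnt (F count now 2)
Step 3: +2 fires, +2 burnt (F count now 2)
Step 4: +2 fires, +2 burnt (F count now 2)
Step 5: +4 fires, +2 burnt (F count now 4)
Step 6: +5 fires, +4 burnt (F count now 5)
Step 7: +3 fires, +5 burnt (F count now 3)
Step 8: +3 fires, +3 burnt (F count now 3)
Step 9: +1 fires, +3 burnt (F count now 1)
Step 10: +1 fires, +1 burnt (F count now 1)
Step 11: +0 fires, +1 burnt (F count now 0)
Fire out after step 11
Initially T: 28, now '.': 33
Total burnt (originally-T cells now '.'): 25

Answer: 25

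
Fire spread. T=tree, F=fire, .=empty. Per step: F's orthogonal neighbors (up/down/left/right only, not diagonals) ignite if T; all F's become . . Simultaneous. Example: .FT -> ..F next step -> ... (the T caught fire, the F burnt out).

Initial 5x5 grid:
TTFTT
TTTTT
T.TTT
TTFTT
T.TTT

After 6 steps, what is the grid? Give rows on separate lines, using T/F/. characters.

Step 1: 7 trees catch fire, 2 burn out
  TF.FT
  TTFTT
  T.FTT
  TF.FT
  T.FTT
Step 2: 8 trees catch fire, 7 burn out
  F...F
  TF.FT
  T..FT
  F...F
  T..FT
Step 3: 6 trees catch fire, 8 burn out
  .....
  F...F
  F...F
  .....
  F...F
Step 4: 0 trees catch fire, 6 burn out
  .....
  .....
  .....
  .....
  .....
Step 5: 0 trees catch fire, 0 burn out
  .....
  .....
  .....
  .....
  .....
Step 6: 0 trees catch fire, 0 burn out
  .....
  .....
  .....
  .....
  .....

.....
.....
.....
.....
.....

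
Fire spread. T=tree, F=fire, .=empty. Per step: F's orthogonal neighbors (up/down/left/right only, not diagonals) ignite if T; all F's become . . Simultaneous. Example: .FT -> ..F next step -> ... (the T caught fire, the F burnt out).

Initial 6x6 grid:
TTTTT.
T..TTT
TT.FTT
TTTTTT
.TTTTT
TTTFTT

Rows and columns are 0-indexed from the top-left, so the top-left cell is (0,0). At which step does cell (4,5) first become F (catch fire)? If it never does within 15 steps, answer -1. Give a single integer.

Step 1: cell (4,5)='T' (+6 fires, +2 burnt)
Step 2: cell (4,5)='T' (+9 fires, +6 burnt)
Step 3: cell (4,5)='F' (+8 fires, +9 burnt)
  -> target ignites at step 3
Step 4: cell (4,5)='.' (+3 fires, +8 burnt)
Step 5: cell (4,5)='.' (+2 fires, +3 burnt)
Step 6: cell (4,5)='.' (+1 fires, +2 burnt)
Step 7: cell (4,5)='.' (+0 fires, +1 burnt)
  fire out at step 7

3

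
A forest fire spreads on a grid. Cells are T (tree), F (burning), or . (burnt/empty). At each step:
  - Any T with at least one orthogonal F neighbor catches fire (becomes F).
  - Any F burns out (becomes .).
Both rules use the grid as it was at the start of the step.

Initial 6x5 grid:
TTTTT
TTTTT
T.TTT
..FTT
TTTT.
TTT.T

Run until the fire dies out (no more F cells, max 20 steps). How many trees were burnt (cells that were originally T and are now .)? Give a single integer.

Answer: 23

Derivation:
Step 1: +3 fires, +1 burnt (F count now 3)
Step 2: +6 fires, +3 burnt (F count now 6)
Step 3: +6 fires, +6 burnt (F count now 6)
Step 4: +5 fires, +6 burnt (F count now 5)
Step 5: +3 fires, +5 burnt (F count now 3)
Step 6: +0 fires, +3 burnt (F count now 0)
Fire out after step 6
Initially T: 24, now '.': 29
Total burnt (originally-T cells now '.'): 23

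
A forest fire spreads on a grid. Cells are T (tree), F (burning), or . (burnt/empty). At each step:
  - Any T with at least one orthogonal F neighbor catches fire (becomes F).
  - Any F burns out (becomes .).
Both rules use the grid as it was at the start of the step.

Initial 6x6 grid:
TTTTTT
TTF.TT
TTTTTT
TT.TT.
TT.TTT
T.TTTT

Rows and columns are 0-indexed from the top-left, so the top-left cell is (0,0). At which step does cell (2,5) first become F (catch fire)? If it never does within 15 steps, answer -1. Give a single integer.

Step 1: cell (2,5)='T' (+3 fires, +1 burnt)
Step 2: cell (2,5)='T' (+5 fires, +3 burnt)
Step 3: cell (2,5)='T' (+6 fires, +5 burnt)
Step 4: cell (2,5)='F' (+7 fires, +6 burnt)
  -> target ignites at step 4
Step 5: cell (2,5)='.' (+4 fires, +7 burnt)
Step 6: cell (2,5)='.' (+4 fires, +4 burnt)
Step 7: cell (2,5)='.' (+1 fires, +4 burnt)
Step 8: cell (2,5)='.' (+0 fires, +1 burnt)
  fire out at step 8

4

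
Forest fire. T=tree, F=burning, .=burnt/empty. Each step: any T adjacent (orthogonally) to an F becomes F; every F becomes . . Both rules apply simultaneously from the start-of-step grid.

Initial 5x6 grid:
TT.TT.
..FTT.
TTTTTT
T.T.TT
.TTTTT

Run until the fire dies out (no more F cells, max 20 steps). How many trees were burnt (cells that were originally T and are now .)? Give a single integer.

Answer: 19

Derivation:
Step 1: +2 fires, +1 burnt (F count now 2)
Step 2: +5 fires, +2 burnt (F count now 5)
Step 3: +4 fires, +5 burnt (F count now 4)
Step 4: +5 fires, +4 burnt (F count now 5)
Step 5: +2 fires, +5 burnt (F count now 2)
Step 6: +1 fires, +2 burnt (F count now 1)
Step 7: +0 fires, +1 burnt (F count now 0)
Fire out after step 7
Initially T: 21, now '.': 28
Total burnt (originally-T cells now '.'): 19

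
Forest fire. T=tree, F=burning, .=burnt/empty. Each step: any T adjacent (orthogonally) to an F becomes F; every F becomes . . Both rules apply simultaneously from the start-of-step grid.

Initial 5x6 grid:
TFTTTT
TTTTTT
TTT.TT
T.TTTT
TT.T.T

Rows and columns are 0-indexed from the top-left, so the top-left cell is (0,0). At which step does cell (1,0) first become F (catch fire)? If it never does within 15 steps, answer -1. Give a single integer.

Step 1: cell (1,0)='T' (+3 fires, +1 burnt)
Step 2: cell (1,0)='F' (+4 fires, +3 burnt)
  -> target ignites at step 2
Step 3: cell (1,0)='.' (+4 fires, +4 burnt)
Step 4: cell (1,0)='.' (+4 fires, +4 burnt)
Step 5: cell (1,0)='.' (+4 fires, +4 burnt)
Step 6: cell (1,0)='.' (+4 fires, +4 burnt)
Step 7: cell (1,0)='.' (+1 fires, +4 burnt)
Step 8: cell (1,0)='.' (+1 fires, +1 burnt)
Step 9: cell (1,0)='.' (+0 fires, +1 burnt)
  fire out at step 9

2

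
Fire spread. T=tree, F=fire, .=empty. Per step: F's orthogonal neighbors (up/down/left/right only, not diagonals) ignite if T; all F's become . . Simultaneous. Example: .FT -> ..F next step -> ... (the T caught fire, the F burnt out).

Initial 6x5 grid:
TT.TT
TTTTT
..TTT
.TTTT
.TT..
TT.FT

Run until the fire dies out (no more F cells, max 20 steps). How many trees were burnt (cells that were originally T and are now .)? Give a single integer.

Step 1: +1 fires, +1 burnt (F count now 1)
Step 2: +0 fires, +1 burnt (F count now 0)
Fire out after step 2
Initially T: 21, now '.': 10
Total burnt (originally-T cells now '.'): 1

Answer: 1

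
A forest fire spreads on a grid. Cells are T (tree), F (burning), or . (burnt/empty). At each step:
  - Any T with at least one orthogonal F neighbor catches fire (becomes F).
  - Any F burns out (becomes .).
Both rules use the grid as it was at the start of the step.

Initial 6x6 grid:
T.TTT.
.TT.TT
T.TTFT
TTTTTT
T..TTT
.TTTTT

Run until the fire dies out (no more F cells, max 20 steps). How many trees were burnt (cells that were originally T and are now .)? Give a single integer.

Answer: 26

Derivation:
Step 1: +4 fires, +1 burnt (F count now 4)
Step 2: +6 fires, +4 burnt (F count now 6)
Step 3: +6 fires, +6 burnt (F count now 6)
Step 4: +5 fires, +6 burnt (F count now 5)
Step 5: +2 fires, +5 burnt (F count now 2)
Step 6: +3 fires, +2 burnt (F count now 3)
Step 7: +0 fires, +3 burnt (F count now 0)
Fire out after step 7
Initially T: 27, now '.': 35
Total burnt (originally-T cells now '.'): 26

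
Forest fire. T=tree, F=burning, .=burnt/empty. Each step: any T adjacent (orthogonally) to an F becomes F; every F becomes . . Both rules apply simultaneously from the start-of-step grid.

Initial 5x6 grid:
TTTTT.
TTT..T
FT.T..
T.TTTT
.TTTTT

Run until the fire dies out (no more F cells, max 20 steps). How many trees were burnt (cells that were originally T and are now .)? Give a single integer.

Answer: 10

Derivation:
Step 1: +3 fires, +1 burnt (F count now 3)
Step 2: +2 fires, +3 burnt (F count now 2)
Step 3: +2 fires, +2 burnt (F count now 2)
Step 4: +1 fires, +2 burnt (F count now 1)
Step 5: +1 fires, +1 burnt (F count now 1)
Step 6: +1 fires, +1 burnt (F count now 1)
Step 7: +0 fires, +1 burnt (F count now 0)
Fire out after step 7
Initially T: 21, now '.': 19
Total burnt (originally-T cells now '.'): 10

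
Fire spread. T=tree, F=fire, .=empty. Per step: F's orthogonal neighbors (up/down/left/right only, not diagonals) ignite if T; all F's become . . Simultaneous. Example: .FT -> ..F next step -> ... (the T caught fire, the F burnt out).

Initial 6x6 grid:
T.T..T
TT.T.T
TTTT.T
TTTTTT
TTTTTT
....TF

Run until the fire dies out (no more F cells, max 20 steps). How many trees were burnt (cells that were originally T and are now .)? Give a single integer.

Answer: 24

Derivation:
Step 1: +2 fires, +1 burnt (F count now 2)
Step 2: +2 fires, +2 burnt (F count now 2)
Step 3: +3 fires, +2 burnt (F count now 3)
Step 4: +3 fires, +3 burnt (F count now 3)
Step 5: +4 fires, +3 burnt (F count now 4)
Step 6: +4 fires, +4 burnt (F count now 4)
Step 7: +2 fires, +4 burnt (F count now 2)
Step 8: +2 fires, +2 burnt (F count now 2)
Step 9: +1 fires, +2 burnt (F count now 1)
Step 10: +1 fires, +1 burnt (F count now 1)
Step 11: +0 fires, +1 burnt (F count now 0)
Fire out after step 11
Initially T: 25, now '.': 35
Total burnt (originally-T cells now '.'): 24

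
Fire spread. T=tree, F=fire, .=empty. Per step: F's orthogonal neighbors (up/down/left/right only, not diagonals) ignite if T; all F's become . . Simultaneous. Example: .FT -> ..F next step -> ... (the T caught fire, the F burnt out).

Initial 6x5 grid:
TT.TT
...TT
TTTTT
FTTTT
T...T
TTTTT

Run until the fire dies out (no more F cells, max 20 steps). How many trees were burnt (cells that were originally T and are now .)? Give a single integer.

Answer: 20

Derivation:
Step 1: +3 fires, +1 burnt (F count now 3)
Step 2: +3 fires, +3 burnt (F count now 3)
Step 3: +3 fires, +3 burnt (F count now 3)
Step 4: +3 fires, +3 burnt (F count now 3)
Step 5: +4 fires, +3 burnt (F count now 4)
Step 6: +3 fires, +4 burnt (F count now 3)
Step 7: +1 fires, +3 burnt (F count now 1)
Step 8: +0 fires, +1 burnt (F count now 0)
Fire out after step 8
Initially T: 22, now '.': 28
Total burnt (originally-T cells now '.'): 20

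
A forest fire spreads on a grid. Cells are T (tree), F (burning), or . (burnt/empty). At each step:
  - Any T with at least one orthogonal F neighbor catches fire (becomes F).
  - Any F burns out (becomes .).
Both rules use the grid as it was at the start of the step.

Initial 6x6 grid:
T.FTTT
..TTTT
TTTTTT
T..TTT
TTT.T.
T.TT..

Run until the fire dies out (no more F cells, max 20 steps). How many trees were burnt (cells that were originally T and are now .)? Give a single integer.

Step 1: +2 fires, +1 burnt (F count now 2)
Step 2: +3 fires, +2 burnt (F count now 3)
Step 3: +4 fires, +3 burnt (F count now 4)
Step 4: +4 fires, +4 burnt (F count now 4)
Step 5: +3 fires, +4 burnt (F count now 3)
Step 6: +3 fires, +3 burnt (F count now 3)
Step 7: +2 fires, +3 burnt (F count now 2)
Step 8: +1 fires, +2 burnt (F count now 1)
Step 9: +1 fires, +1 burnt (F count now 1)
Step 10: +1 fires, +1 burnt (F count now 1)
Step 11: +0 fires, +1 burnt (F count now 0)
Fire out after step 11
Initially T: 25, now '.': 35
Total burnt (originally-T cells now '.'): 24

Answer: 24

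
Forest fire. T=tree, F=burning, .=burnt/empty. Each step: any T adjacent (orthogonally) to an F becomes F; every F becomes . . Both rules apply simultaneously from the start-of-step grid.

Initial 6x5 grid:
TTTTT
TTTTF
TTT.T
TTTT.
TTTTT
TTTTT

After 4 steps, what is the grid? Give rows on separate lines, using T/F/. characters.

Step 1: 3 trees catch fire, 1 burn out
  TTTTF
  TTTF.
  TTT.F
  TTTT.
  TTTTT
  TTTTT
Step 2: 2 trees catch fire, 3 burn out
  TTTF.
  TTF..
  TTT..
  TTTT.
  TTTTT
  TTTTT
Step 3: 3 trees catch fire, 2 burn out
  TTF..
  TF...
  TTF..
  TTTT.
  TTTTT
  TTTTT
Step 4: 4 trees catch fire, 3 burn out
  TF...
  F....
  TF...
  TTFT.
  TTTTT
  TTTTT

TF...
F....
TF...
TTFT.
TTTTT
TTTTT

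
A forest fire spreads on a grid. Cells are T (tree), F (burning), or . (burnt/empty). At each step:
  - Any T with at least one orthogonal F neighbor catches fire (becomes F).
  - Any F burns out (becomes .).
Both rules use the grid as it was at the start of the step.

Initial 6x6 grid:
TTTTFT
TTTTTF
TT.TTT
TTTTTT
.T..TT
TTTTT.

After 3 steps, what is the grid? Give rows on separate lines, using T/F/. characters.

Step 1: 4 trees catch fire, 2 burn out
  TTTF.F
  TTTTF.
  TT.TTF
  TTTTTT
  .T..TT
  TTTTT.
Step 2: 4 trees catch fire, 4 burn out
  TTF...
  TTTF..
  TT.TF.
  TTTTTF
  .T..TT
  TTTTT.
Step 3: 5 trees catch fire, 4 burn out
  TF....
  TTF...
  TT.F..
  TTTTF.
  .T..TF
  TTTTT.

TF....
TTF...
TT.F..
TTTTF.
.T..TF
TTTTT.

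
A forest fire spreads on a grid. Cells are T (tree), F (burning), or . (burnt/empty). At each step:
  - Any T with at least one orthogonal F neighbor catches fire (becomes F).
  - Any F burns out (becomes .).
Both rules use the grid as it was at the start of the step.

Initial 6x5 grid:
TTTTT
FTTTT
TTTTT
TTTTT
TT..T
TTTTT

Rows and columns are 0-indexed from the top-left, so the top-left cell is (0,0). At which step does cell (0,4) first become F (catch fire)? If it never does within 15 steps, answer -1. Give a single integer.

Step 1: cell (0,4)='T' (+3 fires, +1 burnt)
Step 2: cell (0,4)='T' (+4 fires, +3 burnt)
Step 3: cell (0,4)='T' (+5 fires, +4 burnt)
Step 4: cell (0,4)='T' (+6 fires, +5 burnt)
Step 5: cell (0,4)='F' (+4 fires, +6 burnt)
  -> target ignites at step 5
Step 6: cell (0,4)='.' (+2 fires, +4 burnt)
Step 7: cell (0,4)='.' (+2 fires, +2 burnt)
Step 8: cell (0,4)='.' (+1 fires, +2 burnt)
Step 9: cell (0,4)='.' (+0 fires, +1 burnt)
  fire out at step 9

5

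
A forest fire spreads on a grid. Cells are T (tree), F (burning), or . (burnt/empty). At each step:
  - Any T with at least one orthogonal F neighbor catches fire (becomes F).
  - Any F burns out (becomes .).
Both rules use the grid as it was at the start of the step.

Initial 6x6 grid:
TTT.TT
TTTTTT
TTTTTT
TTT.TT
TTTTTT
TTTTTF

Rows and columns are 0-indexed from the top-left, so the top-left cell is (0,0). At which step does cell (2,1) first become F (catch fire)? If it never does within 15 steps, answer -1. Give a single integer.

Step 1: cell (2,1)='T' (+2 fires, +1 burnt)
Step 2: cell (2,1)='T' (+3 fires, +2 burnt)
Step 3: cell (2,1)='T' (+4 fires, +3 burnt)
Step 4: cell (2,1)='T' (+4 fires, +4 burnt)
Step 5: cell (2,1)='T' (+6 fires, +4 burnt)
Step 6: cell (2,1)='T' (+5 fires, +6 burnt)
Step 7: cell (2,1)='F' (+3 fires, +5 burnt)
  -> target ignites at step 7
Step 8: cell (2,1)='.' (+3 fires, +3 burnt)
Step 9: cell (2,1)='.' (+2 fires, +3 burnt)
Step 10: cell (2,1)='.' (+1 fires, +2 burnt)
Step 11: cell (2,1)='.' (+0 fires, +1 burnt)
  fire out at step 11

7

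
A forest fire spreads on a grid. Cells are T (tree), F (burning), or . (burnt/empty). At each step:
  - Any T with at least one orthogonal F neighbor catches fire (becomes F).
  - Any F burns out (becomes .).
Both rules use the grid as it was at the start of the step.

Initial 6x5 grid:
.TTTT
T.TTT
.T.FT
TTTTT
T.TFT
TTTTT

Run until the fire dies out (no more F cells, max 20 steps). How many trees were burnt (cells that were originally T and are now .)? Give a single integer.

Step 1: +6 fires, +2 burnt (F count now 6)
Step 2: +7 fires, +6 burnt (F count now 7)
Step 3: +4 fires, +7 burnt (F count now 4)
Step 4: +4 fires, +4 burnt (F count now 4)
Step 5: +1 fires, +4 burnt (F count now 1)
Step 6: +0 fires, +1 burnt (F count now 0)
Fire out after step 6
Initially T: 23, now '.': 29
Total burnt (originally-T cells now '.'): 22

Answer: 22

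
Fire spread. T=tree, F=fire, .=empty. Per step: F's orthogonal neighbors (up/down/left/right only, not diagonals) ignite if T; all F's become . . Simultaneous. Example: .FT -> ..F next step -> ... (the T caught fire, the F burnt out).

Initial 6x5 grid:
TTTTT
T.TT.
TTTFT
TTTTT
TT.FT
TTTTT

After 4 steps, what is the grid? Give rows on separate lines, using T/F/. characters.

Step 1: 6 trees catch fire, 2 burn out
  TTTTT
  T.TF.
  TTF.F
  TTTFT
  TT..F
  TTTFT
Step 2: 7 trees catch fire, 6 burn out
  TTTFT
  T.F..
  TF...
  TTF.F
  TT...
  TTF.F
Step 3: 5 trees catch fire, 7 burn out
  TTF.F
  T....
  F....
  TF...
  TT...
  TF...
Step 4: 5 trees catch fire, 5 burn out
  TF...
  F....
  .....
  F....
  TF...
  F....

TF...
F....
.....
F....
TF...
F....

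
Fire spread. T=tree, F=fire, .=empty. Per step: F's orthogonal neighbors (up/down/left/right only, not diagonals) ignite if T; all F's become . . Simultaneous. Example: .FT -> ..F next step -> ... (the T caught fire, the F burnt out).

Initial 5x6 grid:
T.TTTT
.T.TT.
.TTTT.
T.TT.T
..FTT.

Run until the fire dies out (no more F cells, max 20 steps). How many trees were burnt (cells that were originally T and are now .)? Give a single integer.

Answer: 15

Derivation:
Step 1: +2 fires, +1 burnt (F count now 2)
Step 2: +3 fires, +2 burnt (F count now 3)
Step 3: +2 fires, +3 burnt (F count now 2)
Step 4: +3 fires, +2 burnt (F count now 3)
Step 5: +2 fires, +3 burnt (F count now 2)
Step 6: +2 fires, +2 burnt (F count now 2)
Step 7: +1 fires, +2 burnt (F count now 1)
Step 8: +0 fires, +1 burnt (F count now 0)
Fire out after step 8
Initially T: 18, now '.': 27
Total burnt (originally-T cells now '.'): 15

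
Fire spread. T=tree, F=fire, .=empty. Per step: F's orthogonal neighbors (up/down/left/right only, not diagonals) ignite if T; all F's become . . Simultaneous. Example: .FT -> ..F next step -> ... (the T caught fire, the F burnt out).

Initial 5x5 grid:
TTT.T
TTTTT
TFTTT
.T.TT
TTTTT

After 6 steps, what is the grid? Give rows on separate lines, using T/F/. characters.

Step 1: 4 trees catch fire, 1 burn out
  TTT.T
  TFTTT
  F.FTT
  .F.TT
  TTTTT
Step 2: 5 trees catch fire, 4 burn out
  TFT.T
  F.FTT
  ...FT
  ...TT
  TFTTT
Step 3: 7 trees catch fire, 5 burn out
  F.F.T
  ...FT
  ....F
  ...FT
  F.FTT
Step 4: 3 trees catch fire, 7 burn out
  ....T
  ....F
  .....
  ....F
  ...FT
Step 5: 2 trees catch fire, 3 burn out
  ....F
  .....
  .....
  .....
  ....F
Step 6: 0 trees catch fire, 2 burn out
  .....
  .....
  .....
  .....
  .....

.....
.....
.....
.....
.....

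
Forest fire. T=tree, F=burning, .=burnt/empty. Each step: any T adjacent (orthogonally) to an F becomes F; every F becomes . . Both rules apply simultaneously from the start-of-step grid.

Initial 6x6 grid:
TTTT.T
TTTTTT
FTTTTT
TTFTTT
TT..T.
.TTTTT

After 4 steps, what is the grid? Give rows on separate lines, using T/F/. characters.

Step 1: 6 trees catch fire, 2 burn out
  TTTT.T
  FTTTTT
  .FFTTT
  FF.FTT
  TT..T.
  .TTTTT
Step 2: 7 trees catch fire, 6 burn out
  FTTT.T
  .FFTTT
  ...FTT
  ....FT
  FF..T.
  .TTTTT
Step 3: 7 trees catch fire, 7 burn out
  .FFT.T
  ...FTT
  ....FT
  .....F
  ....F.
  .FTTTT
Step 4: 5 trees catch fire, 7 burn out
  ...F.T
  ....FT
  .....F
  ......
  ......
  ..FTFT

...F.T
....FT
.....F
......
......
..FTFT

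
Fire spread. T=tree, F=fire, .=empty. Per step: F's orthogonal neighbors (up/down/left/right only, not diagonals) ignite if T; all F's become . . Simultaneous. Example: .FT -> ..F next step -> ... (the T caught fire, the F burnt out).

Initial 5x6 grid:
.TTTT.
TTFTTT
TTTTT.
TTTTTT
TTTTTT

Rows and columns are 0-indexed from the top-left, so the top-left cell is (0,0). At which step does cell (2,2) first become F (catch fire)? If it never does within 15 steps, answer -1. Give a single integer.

Step 1: cell (2,2)='F' (+4 fires, +1 burnt)
  -> target ignites at step 1
Step 2: cell (2,2)='.' (+7 fires, +4 burnt)
Step 3: cell (2,2)='.' (+7 fires, +7 burnt)
Step 4: cell (2,2)='.' (+4 fires, +7 burnt)
Step 5: cell (2,2)='.' (+3 fires, +4 burnt)
Step 6: cell (2,2)='.' (+1 fires, +3 burnt)
Step 7: cell (2,2)='.' (+0 fires, +1 burnt)
  fire out at step 7

1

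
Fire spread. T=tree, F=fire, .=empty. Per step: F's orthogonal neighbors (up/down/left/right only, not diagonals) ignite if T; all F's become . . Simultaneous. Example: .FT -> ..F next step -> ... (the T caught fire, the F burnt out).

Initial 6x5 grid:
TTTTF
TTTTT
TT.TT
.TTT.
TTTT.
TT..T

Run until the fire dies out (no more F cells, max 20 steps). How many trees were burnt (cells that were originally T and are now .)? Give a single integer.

Answer: 22

Derivation:
Step 1: +2 fires, +1 burnt (F count now 2)
Step 2: +3 fires, +2 burnt (F count now 3)
Step 3: +3 fires, +3 burnt (F count now 3)
Step 4: +3 fires, +3 burnt (F count now 3)
Step 5: +4 fires, +3 burnt (F count now 4)
Step 6: +3 fires, +4 burnt (F count now 3)
Step 7: +1 fires, +3 burnt (F count now 1)
Step 8: +2 fires, +1 burnt (F count now 2)
Step 9: +1 fires, +2 burnt (F count now 1)
Step 10: +0 fires, +1 burnt (F count now 0)
Fire out after step 10
Initially T: 23, now '.': 29
Total burnt (originally-T cells now '.'): 22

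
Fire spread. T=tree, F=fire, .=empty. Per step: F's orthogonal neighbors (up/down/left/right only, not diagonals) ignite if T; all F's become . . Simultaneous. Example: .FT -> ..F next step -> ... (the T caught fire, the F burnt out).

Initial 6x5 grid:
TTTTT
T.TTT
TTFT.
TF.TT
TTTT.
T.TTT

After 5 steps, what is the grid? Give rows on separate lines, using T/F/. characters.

Step 1: 5 trees catch fire, 2 burn out
  TTTTT
  T.FTT
  TF.F.
  F..TT
  TFTT.
  T.TTT
Step 2: 6 trees catch fire, 5 burn out
  TTFTT
  T..FT
  F....
  ...FT
  F.FT.
  T.TTT
Step 3: 8 trees catch fire, 6 burn out
  TF.FT
  F...F
  .....
  ....F
  ...F.
  F.FTT
Step 4: 3 trees catch fire, 8 burn out
  F...F
  .....
  .....
  .....
  .....
  ...FT
Step 5: 1 trees catch fire, 3 burn out
  .....
  .....
  .....
  .....
  .....
  ....F

.....
.....
.....
.....
.....
....F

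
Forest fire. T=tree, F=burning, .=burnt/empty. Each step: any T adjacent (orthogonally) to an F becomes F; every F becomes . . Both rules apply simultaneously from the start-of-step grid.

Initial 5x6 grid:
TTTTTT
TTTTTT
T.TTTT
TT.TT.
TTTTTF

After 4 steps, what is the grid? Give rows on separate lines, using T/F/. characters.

Step 1: 1 trees catch fire, 1 burn out
  TTTTTT
  TTTTTT
  T.TTTT
  TT.TT.
  TTTTF.
Step 2: 2 trees catch fire, 1 burn out
  TTTTTT
  TTTTTT
  T.TTTT
  TT.TF.
  TTTF..
Step 3: 3 trees catch fire, 2 burn out
  TTTTTT
  TTTTTT
  T.TTFT
  TT.F..
  TTF...
Step 4: 4 trees catch fire, 3 burn out
  TTTTTT
  TTTTFT
  T.TF.F
  TT....
  TF....

TTTTTT
TTTTFT
T.TF.F
TT....
TF....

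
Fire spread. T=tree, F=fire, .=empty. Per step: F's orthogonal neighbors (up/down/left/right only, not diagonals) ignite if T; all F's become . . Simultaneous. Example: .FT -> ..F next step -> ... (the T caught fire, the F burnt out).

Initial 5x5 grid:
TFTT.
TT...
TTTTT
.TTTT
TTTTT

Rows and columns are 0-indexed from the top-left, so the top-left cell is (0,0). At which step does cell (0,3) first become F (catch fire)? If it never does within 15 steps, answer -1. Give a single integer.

Step 1: cell (0,3)='T' (+3 fires, +1 burnt)
Step 2: cell (0,3)='F' (+3 fires, +3 burnt)
  -> target ignites at step 2
Step 3: cell (0,3)='.' (+3 fires, +3 burnt)
Step 4: cell (0,3)='.' (+3 fires, +3 burnt)
Step 5: cell (0,3)='.' (+4 fires, +3 burnt)
Step 6: cell (0,3)='.' (+2 fires, +4 burnt)
Step 7: cell (0,3)='.' (+1 fires, +2 burnt)
Step 8: cell (0,3)='.' (+0 fires, +1 burnt)
  fire out at step 8

2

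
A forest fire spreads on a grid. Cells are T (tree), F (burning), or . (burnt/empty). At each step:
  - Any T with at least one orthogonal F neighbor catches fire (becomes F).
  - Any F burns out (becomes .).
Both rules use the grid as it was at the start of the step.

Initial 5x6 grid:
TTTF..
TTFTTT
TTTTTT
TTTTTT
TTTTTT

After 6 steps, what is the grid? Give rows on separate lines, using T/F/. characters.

Step 1: 4 trees catch fire, 2 burn out
  TTF...
  TF.FTT
  TTFTTT
  TTTTTT
  TTTTTT
Step 2: 6 trees catch fire, 4 burn out
  TF....
  F...FT
  TF.FTT
  TTFTTT
  TTTTTT
Step 3: 7 trees catch fire, 6 burn out
  F.....
  .....F
  F...FT
  TF.FTT
  TTFTTT
Step 4: 5 trees catch fire, 7 burn out
  ......
  ......
  .....F
  F...FT
  TF.FTT
Step 5: 3 trees catch fire, 5 burn out
  ......
  ......
  ......
  .....F
  F...FT
Step 6: 1 trees catch fire, 3 burn out
  ......
  ......
  ......
  ......
  .....F

......
......
......
......
.....F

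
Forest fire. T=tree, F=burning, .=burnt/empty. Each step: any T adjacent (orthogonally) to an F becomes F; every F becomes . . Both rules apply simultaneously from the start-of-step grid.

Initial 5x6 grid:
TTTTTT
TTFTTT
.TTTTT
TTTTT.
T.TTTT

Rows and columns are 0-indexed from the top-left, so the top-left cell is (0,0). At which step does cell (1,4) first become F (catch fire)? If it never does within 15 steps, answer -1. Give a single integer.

Step 1: cell (1,4)='T' (+4 fires, +1 burnt)
Step 2: cell (1,4)='F' (+7 fires, +4 burnt)
  -> target ignites at step 2
Step 3: cell (1,4)='.' (+7 fires, +7 burnt)
Step 4: cell (1,4)='.' (+5 fires, +7 burnt)
Step 5: cell (1,4)='.' (+2 fires, +5 burnt)
Step 6: cell (1,4)='.' (+1 fires, +2 burnt)
Step 7: cell (1,4)='.' (+0 fires, +1 burnt)
  fire out at step 7

2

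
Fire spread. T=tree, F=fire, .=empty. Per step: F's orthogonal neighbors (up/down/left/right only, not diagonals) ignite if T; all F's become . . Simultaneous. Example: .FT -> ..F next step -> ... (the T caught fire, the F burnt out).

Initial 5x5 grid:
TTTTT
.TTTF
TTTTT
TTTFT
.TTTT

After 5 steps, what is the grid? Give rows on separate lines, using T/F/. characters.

Step 1: 7 trees catch fire, 2 burn out
  TTTTF
  .TTF.
  TTTFF
  TTF.F
  .TTFT
Step 2: 6 trees catch fire, 7 burn out
  TTTF.
  .TF..
  TTF..
  TF...
  .TF.F
Step 3: 5 trees catch fire, 6 burn out
  TTF..
  .F...
  TF...
  F....
  .F...
Step 4: 2 trees catch fire, 5 burn out
  TF...
  .....
  F....
  .....
  .....
Step 5: 1 trees catch fire, 2 burn out
  F....
  .....
  .....
  .....
  .....

F....
.....
.....
.....
.....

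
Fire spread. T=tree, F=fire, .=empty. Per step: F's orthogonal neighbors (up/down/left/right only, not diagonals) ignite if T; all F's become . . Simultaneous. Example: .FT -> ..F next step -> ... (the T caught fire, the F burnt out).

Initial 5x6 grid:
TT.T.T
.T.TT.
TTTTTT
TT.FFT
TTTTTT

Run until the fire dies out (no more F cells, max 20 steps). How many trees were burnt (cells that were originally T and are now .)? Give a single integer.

Step 1: +5 fires, +2 burnt (F count now 5)
Step 2: +6 fires, +5 burnt (F count now 6)
Step 3: +3 fires, +6 burnt (F count now 3)
Step 4: +4 fires, +3 burnt (F count now 4)
Step 5: +2 fires, +4 burnt (F count now 2)
Step 6: +1 fires, +2 burnt (F count now 1)
Step 7: +0 fires, +1 burnt (F count now 0)
Fire out after step 7
Initially T: 22, now '.': 29
Total burnt (originally-T cells now '.'): 21

Answer: 21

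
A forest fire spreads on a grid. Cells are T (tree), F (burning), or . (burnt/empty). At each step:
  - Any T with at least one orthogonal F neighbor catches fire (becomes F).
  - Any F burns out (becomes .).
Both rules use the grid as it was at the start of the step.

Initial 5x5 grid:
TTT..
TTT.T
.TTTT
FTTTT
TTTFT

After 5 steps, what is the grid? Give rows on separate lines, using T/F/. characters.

Step 1: 5 trees catch fire, 2 burn out
  TTT..
  TTT.T
  .TTTT
  .FTFT
  FTF.F
Step 2: 5 trees catch fire, 5 burn out
  TTT..
  TTT.T
  .FTFT
  ..F.F
  .F...
Step 3: 3 trees catch fire, 5 burn out
  TTT..
  TFT.T
  ..F.F
  .....
  .....
Step 4: 4 trees catch fire, 3 burn out
  TFT..
  F.F.F
  .....
  .....
  .....
Step 5: 2 trees catch fire, 4 burn out
  F.F..
  .....
  .....
  .....
  .....

F.F..
.....
.....
.....
.....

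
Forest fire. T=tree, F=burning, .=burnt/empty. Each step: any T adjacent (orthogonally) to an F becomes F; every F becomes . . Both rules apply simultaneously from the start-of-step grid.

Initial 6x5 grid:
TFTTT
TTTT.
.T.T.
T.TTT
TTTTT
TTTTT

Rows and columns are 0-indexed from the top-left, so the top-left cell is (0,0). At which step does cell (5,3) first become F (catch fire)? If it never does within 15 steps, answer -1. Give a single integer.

Step 1: cell (5,3)='T' (+3 fires, +1 burnt)
Step 2: cell (5,3)='T' (+4 fires, +3 burnt)
Step 3: cell (5,3)='T' (+2 fires, +4 burnt)
Step 4: cell (5,3)='T' (+1 fires, +2 burnt)
Step 5: cell (5,3)='T' (+1 fires, +1 burnt)
Step 6: cell (5,3)='T' (+3 fires, +1 burnt)
Step 7: cell (5,3)='F' (+3 fires, +3 burnt)
  -> target ignites at step 7
Step 8: cell (5,3)='.' (+3 fires, +3 burnt)
Step 9: cell (5,3)='.' (+2 fires, +3 burnt)
Step 10: cell (5,3)='.' (+2 fires, +2 burnt)
Step 11: cell (5,3)='.' (+0 fires, +2 burnt)
  fire out at step 11

7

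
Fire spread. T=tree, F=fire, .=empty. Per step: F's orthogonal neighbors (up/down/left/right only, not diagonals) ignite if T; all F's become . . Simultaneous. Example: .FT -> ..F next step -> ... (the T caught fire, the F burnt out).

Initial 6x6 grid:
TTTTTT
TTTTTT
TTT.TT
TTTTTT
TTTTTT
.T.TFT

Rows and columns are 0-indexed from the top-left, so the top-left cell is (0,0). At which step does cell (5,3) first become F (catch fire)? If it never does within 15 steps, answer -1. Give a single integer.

Step 1: cell (5,3)='F' (+3 fires, +1 burnt)
  -> target ignites at step 1
Step 2: cell (5,3)='.' (+3 fires, +3 burnt)
Step 3: cell (5,3)='.' (+4 fires, +3 burnt)
Step 4: cell (5,3)='.' (+4 fires, +4 burnt)
Step 5: cell (5,3)='.' (+7 fires, +4 burnt)
Step 6: cell (5,3)='.' (+5 fires, +7 burnt)
Step 7: cell (5,3)='.' (+3 fires, +5 burnt)
Step 8: cell (5,3)='.' (+2 fires, +3 burnt)
Step 9: cell (5,3)='.' (+1 fires, +2 burnt)
Step 10: cell (5,3)='.' (+0 fires, +1 burnt)
  fire out at step 10

1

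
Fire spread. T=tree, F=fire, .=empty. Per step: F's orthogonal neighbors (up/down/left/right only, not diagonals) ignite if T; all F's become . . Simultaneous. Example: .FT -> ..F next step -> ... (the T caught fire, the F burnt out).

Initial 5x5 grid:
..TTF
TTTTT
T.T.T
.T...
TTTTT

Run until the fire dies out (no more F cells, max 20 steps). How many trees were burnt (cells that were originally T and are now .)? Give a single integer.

Step 1: +2 fires, +1 burnt (F count now 2)
Step 2: +3 fires, +2 burnt (F count now 3)
Step 3: +1 fires, +3 burnt (F count now 1)
Step 4: +2 fires, +1 burnt (F count now 2)
Step 5: +1 fires, +2 burnt (F count now 1)
Step 6: +1 fires, +1 burnt (F count now 1)
Step 7: +0 fires, +1 burnt (F count now 0)
Fire out after step 7
Initially T: 16, now '.': 19
Total burnt (originally-T cells now '.'): 10

Answer: 10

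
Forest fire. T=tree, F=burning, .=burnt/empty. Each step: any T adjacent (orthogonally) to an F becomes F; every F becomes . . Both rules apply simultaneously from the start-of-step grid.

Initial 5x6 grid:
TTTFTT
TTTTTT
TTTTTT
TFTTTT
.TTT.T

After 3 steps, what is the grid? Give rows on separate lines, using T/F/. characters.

Step 1: 7 trees catch fire, 2 burn out
  TTF.FT
  TTTFTT
  TFTTTT
  F.FTTT
  .FTT.T
Step 2: 10 trees catch fire, 7 burn out
  TF...F
  TFF.FT
  F.FFTT
  ...FTT
  ..FT.T
Step 3: 6 trees catch fire, 10 burn out
  F.....
  F....F
  ....FT
  ....FT
  ...F.T

F.....
F....F
....FT
....FT
...F.T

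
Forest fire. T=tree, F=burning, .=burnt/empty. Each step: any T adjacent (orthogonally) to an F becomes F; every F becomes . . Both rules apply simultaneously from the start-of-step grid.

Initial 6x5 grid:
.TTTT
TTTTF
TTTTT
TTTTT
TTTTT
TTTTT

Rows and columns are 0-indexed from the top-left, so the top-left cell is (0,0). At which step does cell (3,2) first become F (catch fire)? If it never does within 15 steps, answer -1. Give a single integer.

Step 1: cell (3,2)='T' (+3 fires, +1 burnt)
Step 2: cell (3,2)='T' (+4 fires, +3 burnt)
Step 3: cell (3,2)='T' (+5 fires, +4 burnt)
Step 4: cell (3,2)='F' (+6 fires, +5 burnt)
  -> target ignites at step 4
Step 5: cell (3,2)='.' (+4 fires, +6 burnt)
Step 6: cell (3,2)='.' (+3 fires, +4 burnt)
Step 7: cell (3,2)='.' (+2 fires, +3 burnt)
Step 8: cell (3,2)='.' (+1 fires, +2 burnt)
Step 9: cell (3,2)='.' (+0 fires, +1 burnt)
  fire out at step 9

4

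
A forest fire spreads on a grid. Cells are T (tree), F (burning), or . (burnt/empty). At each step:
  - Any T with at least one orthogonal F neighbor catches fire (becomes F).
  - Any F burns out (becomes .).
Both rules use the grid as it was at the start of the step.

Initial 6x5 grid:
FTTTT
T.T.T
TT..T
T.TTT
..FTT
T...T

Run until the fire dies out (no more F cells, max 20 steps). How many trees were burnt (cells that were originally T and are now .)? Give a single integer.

Step 1: +4 fires, +2 burnt (F count now 4)
Step 2: +4 fires, +4 burnt (F count now 4)
Step 3: +6 fires, +4 burnt (F count now 6)
Step 4: +2 fires, +6 burnt (F count now 2)
Step 5: +1 fires, +2 burnt (F count now 1)
Step 6: +0 fires, +1 burnt (F count now 0)
Fire out after step 6
Initially T: 18, now '.': 29
Total burnt (originally-T cells now '.'): 17

Answer: 17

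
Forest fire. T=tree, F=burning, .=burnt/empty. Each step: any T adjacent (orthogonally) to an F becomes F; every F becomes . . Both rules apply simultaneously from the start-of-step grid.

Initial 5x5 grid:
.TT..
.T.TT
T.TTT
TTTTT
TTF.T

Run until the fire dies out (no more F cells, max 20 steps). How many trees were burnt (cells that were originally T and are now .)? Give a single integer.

Answer: 14

Derivation:
Step 1: +2 fires, +1 burnt (F count now 2)
Step 2: +4 fires, +2 burnt (F count now 4)
Step 3: +3 fires, +4 burnt (F count now 3)
Step 4: +4 fires, +3 burnt (F count now 4)
Step 5: +1 fires, +4 burnt (F count now 1)
Step 6: +0 fires, +1 burnt (F count now 0)
Fire out after step 6
Initially T: 17, now '.': 22
Total burnt (originally-T cells now '.'): 14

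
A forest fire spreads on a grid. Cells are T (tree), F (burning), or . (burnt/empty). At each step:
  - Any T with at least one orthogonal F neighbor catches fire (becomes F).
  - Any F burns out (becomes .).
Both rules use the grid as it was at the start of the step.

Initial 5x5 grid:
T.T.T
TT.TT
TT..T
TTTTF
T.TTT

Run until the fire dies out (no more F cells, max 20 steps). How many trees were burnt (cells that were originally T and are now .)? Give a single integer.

Step 1: +3 fires, +1 burnt (F count now 3)
Step 2: +3 fires, +3 burnt (F count now 3)
Step 3: +4 fires, +3 burnt (F count now 4)
Step 4: +2 fires, +4 burnt (F count now 2)
Step 5: +3 fires, +2 burnt (F count now 3)
Step 6: +1 fires, +3 burnt (F count now 1)
Step 7: +1 fires, +1 burnt (F count now 1)
Step 8: +0 fires, +1 burnt (F count now 0)
Fire out after step 8
Initially T: 18, now '.': 24
Total burnt (originally-T cells now '.'): 17

Answer: 17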